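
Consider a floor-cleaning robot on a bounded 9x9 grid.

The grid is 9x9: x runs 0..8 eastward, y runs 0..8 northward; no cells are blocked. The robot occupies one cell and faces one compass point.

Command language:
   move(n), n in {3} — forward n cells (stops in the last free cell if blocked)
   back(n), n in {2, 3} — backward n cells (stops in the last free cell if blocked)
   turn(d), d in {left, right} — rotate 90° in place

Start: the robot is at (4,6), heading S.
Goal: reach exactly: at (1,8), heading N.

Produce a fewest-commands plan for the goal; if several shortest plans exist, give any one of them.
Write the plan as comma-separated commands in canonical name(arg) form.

start: at (4,6), heading S
step 1 (back(2)): at (4,8), heading S
step 2 (turn(right)): at (4,8), heading W
step 3 (move(3)): at (1,8), heading W
step 4 (turn(right)): at (1,8), heading N
no 3-step plan works, so 4 is optimal.

back(2), turn(right), move(3), turn(right)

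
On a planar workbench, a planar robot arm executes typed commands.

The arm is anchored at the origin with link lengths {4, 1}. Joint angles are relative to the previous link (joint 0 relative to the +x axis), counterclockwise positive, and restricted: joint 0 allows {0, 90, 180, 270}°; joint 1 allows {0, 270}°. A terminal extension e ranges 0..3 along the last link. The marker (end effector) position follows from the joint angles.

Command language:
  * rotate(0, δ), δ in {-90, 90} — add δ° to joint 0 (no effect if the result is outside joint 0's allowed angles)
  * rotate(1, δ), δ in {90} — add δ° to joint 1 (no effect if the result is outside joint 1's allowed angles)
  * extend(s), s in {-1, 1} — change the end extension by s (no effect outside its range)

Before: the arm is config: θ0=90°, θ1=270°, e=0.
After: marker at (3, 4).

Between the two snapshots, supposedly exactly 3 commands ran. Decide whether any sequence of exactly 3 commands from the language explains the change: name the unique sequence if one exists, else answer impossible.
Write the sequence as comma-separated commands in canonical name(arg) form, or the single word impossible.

extend(-1), extend(1), extend(1)

key: running extend(1) before extend(-1) would end elsewhere — order is forced
initial: config: θ0=90°, θ1=270°, e=0
1. extend(-1) → config: θ0=90°, θ1=270°, e=0
2. extend(1) → config: θ0=90°, θ1=270°, e=1
3. extend(1) → config: θ0=90°, θ1=270°, e=2
uniquely the one of 125 3-step routes that fits.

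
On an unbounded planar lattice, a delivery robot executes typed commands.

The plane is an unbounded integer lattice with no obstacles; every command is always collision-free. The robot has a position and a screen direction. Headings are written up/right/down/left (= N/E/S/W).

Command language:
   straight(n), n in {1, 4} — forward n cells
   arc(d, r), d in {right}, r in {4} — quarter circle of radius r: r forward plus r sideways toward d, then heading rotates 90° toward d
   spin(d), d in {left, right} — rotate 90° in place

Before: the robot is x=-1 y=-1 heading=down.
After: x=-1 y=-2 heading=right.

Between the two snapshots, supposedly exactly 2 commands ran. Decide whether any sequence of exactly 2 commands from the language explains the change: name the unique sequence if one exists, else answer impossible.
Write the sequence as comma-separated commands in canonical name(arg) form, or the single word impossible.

straight(1), spin(left)

key: order matters: swapping straight(1) and spin(left) lands elsewhere
from: x=-1 y=-1 heading=down
step 1 (straight(1)): x=-1 y=-2 heading=down
step 2 (spin(left)): x=-1 y=-2 heading=right
no rival 2-sequence matches.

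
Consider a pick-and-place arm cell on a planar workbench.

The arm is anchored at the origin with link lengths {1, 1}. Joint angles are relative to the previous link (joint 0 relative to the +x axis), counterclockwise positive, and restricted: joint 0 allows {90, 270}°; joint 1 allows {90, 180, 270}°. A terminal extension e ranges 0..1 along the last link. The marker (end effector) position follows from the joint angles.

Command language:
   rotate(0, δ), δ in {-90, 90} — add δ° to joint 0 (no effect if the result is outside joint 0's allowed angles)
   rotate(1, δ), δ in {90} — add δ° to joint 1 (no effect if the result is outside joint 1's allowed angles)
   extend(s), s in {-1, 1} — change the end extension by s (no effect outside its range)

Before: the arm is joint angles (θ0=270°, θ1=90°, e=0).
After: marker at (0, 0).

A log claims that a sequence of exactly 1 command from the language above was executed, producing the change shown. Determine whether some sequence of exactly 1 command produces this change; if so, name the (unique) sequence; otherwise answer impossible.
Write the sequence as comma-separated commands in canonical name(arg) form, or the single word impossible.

rotate(1, 90)

begin: joint angles (θ0=270°, θ1=90°, e=0)
step 1 (rotate(1, 90)): joint angles (θ0=270°, θ1=180°, e=0)
no other 1-command option fits: unique.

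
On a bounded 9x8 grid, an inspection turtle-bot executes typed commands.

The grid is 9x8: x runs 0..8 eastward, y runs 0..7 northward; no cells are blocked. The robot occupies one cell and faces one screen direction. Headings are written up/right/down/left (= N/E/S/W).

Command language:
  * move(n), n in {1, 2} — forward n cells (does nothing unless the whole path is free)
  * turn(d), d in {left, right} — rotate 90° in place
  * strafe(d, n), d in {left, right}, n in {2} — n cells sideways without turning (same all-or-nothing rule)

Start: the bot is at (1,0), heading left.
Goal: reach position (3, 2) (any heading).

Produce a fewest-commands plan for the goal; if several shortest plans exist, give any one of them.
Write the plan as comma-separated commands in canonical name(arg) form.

from: at (1,0), heading left
t=1 turn(right) ⇒ at (1,0), heading up
t=2 strafe(right, 2) ⇒ at (3,0), heading up
t=3 move(2) ⇒ at (3,2), heading up
nothing shorter than 3 reaches the goal.

turn(right), strafe(right, 2), move(2)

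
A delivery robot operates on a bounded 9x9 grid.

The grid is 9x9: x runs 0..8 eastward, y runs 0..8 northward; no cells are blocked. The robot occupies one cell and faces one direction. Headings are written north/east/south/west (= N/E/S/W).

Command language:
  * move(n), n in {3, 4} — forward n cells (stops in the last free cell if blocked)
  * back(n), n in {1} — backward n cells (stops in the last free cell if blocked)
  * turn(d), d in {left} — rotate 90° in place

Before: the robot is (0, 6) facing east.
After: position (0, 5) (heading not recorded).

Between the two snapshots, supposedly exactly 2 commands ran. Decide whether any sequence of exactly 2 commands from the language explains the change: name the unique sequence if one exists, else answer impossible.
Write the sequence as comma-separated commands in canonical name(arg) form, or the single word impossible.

key: order matters: swapping turn(left) and back(1) lands elsewhere
t0: (0, 6) facing east
step 1 (turn(left)): (0, 6) facing north
step 2 (back(1)): (0, 5) facing north
no other 2-command option fits: unique.

turn(left), back(1)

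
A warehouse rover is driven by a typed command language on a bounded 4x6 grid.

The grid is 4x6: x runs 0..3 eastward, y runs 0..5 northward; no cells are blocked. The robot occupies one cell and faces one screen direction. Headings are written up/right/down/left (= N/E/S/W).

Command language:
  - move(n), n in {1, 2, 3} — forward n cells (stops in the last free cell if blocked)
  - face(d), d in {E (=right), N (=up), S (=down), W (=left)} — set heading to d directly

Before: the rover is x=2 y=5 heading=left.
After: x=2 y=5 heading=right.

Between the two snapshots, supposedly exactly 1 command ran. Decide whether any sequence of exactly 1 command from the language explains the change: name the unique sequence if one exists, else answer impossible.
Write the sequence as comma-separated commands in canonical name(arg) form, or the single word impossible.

face(E)

key: parked at (2,5) the whole time — nothing moves the robot
start: x=2 y=5 heading=left
1. face(E) → x=2 y=5 heading=right
all 7 alternatives checked — unique.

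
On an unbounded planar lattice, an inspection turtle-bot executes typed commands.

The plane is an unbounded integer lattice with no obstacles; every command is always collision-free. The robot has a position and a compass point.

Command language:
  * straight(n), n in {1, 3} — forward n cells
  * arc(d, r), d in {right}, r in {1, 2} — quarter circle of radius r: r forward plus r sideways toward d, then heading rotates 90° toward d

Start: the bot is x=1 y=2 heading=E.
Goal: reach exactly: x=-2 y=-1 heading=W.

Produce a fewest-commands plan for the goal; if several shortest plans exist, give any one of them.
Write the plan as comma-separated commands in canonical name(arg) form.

begin: x=1 y=2 heading=E
step 1 (arc(right, 2)): x=3 y=0 heading=S
step 2 (arc(right, 1)): x=2 y=-1 heading=W
step 3 (straight(1)): x=1 y=-1 heading=W
step 4 (straight(3)): x=-2 y=-1 heading=W
shorter routes all fall short; 4 is best.

arc(right, 2), arc(right, 1), straight(1), straight(3)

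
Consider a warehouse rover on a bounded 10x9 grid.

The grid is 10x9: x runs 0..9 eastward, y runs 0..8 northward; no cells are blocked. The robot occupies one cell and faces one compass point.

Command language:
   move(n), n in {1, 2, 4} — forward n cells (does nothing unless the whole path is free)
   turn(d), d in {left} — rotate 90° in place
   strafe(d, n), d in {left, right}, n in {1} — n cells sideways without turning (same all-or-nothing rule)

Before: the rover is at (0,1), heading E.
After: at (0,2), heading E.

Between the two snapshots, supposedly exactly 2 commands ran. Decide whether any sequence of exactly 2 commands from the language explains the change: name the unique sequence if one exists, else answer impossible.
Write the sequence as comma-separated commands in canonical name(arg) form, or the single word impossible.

impossible

all 36 sequences checked — none match.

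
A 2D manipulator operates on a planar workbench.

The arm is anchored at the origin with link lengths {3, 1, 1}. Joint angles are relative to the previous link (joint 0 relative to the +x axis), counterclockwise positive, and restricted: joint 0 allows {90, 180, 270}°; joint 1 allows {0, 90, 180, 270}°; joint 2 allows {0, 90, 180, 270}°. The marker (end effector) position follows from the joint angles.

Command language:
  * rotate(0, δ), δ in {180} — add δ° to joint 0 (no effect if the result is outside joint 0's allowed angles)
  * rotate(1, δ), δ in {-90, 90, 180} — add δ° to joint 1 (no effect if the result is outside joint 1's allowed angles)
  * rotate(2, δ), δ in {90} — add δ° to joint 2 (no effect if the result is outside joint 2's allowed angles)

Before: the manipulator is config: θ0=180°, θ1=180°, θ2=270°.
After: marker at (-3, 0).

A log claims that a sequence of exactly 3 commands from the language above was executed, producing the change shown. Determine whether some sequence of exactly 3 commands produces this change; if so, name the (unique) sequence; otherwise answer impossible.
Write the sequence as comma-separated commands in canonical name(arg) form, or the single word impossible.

initial: config: θ0=180°, θ1=180°, θ2=270°
[1] after rotate(2, 90): config: θ0=180°, θ1=180°, θ2=0°
[2] after rotate(2, 90): config: θ0=180°, θ1=180°, θ2=90°
[3] after rotate(2, 90): config: θ0=180°, θ1=180°, θ2=180°
uniquely the one of 125 3-step routes that fits.

rotate(2, 90), rotate(2, 90), rotate(2, 90)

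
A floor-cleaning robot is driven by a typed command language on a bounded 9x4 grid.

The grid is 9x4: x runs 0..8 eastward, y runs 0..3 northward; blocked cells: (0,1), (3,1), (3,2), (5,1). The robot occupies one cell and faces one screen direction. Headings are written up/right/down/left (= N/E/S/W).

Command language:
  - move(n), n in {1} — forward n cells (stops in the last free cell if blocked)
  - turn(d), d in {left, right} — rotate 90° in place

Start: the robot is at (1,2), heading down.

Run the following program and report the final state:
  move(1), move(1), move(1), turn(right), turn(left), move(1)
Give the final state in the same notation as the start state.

initial: at (1,2), heading down
step 1 (move(1)): at (1,1), heading down
step 2 (move(1)): at (1,0), heading down
step 3 (move(1)): at (1,0), heading down
step 4 (turn(right)): at (1,0), heading left
step 5 (turn(left)): at (1,0), heading down
step 6 (move(1)): at (1,0), heading down

at (1,0), heading down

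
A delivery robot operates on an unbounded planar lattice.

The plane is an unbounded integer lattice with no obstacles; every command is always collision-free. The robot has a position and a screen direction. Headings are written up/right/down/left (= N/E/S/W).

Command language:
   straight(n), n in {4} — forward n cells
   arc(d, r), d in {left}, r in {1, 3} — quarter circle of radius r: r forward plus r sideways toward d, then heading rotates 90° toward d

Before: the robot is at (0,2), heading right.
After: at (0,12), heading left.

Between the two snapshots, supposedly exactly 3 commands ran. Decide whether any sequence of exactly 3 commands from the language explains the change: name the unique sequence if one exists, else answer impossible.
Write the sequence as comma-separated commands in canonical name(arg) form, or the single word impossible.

arc(left, 3), straight(4), arc(left, 3)

key: cell and facing (now W) both changed — the 3 commands mix motion and turning
initial: at (0,2), heading right
step 1 (arc(left, 3)): at (3,5), heading up
step 2 (straight(4)): at (3,9), heading up
step 3 (arc(left, 3)): at (0,12), heading left
all 27 alternatives checked — unique.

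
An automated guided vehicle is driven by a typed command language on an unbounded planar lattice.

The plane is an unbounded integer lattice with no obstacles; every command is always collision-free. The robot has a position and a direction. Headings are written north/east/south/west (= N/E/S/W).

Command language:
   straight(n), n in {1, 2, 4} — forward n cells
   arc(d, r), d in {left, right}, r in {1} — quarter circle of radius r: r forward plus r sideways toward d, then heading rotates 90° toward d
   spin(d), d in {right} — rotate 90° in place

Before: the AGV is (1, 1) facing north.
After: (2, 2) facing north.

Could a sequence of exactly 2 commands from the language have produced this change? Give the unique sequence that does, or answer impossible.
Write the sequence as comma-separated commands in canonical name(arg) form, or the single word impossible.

spin(right), arc(left, 1)

key: running arc(left, 1) before spin(right) would end elsewhere — order is forced
initial: (1, 1) facing north
[1] after spin(right): (1, 1) facing east
[2] after arc(left, 1): (2, 2) facing north
no other 2-command option fits: unique.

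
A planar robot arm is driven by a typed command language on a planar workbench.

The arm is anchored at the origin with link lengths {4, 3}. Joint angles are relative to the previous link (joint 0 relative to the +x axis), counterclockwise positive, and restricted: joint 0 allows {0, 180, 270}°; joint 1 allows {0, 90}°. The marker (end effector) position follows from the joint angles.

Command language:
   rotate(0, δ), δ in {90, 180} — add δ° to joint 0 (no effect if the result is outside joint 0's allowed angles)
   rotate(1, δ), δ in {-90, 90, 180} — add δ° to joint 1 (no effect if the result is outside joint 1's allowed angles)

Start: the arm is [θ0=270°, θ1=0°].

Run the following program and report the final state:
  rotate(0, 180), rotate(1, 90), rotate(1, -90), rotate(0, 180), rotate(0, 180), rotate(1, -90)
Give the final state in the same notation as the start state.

start: [θ0=270°, θ1=0°]
t=1 rotate(0, 180) ⇒ [θ0=270°, θ1=0°]
t=2 rotate(1, 90) ⇒ [θ0=270°, θ1=90°]
t=3 rotate(1, -90) ⇒ [θ0=270°, θ1=0°]
t=4 rotate(0, 180) ⇒ [θ0=270°, θ1=0°]
t=5 rotate(0, 180) ⇒ [θ0=270°, θ1=0°]
t=6 rotate(1, -90) ⇒ [θ0=270°, θ1=0°]

[θ0=270°, θ1=0°]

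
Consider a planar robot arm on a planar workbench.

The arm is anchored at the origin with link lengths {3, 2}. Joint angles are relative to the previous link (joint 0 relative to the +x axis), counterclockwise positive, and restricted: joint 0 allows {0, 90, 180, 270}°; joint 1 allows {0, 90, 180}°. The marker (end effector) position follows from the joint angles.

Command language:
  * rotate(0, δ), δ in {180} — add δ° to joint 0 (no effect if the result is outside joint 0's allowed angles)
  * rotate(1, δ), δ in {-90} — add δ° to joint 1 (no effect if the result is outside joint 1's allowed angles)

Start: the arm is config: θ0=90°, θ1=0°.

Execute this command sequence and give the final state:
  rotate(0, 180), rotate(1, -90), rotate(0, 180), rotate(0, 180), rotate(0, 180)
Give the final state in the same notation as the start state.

begin: config: θ0=90°, θ1=0°
[1] after rotate(0, 180): config: θ0=270°, θ1=0°
[2] after rotate(1, -90): config: θ0=270°, θ1=0°
[3] after rotate(0, 180): config: θ0=90°, θ1=0°
[4] after rotate(0, 180): config: θ0=270°, θ1=0°
[5] after rotate(0, 180): config: θ0=90°, θ1=0°

config: θ0=90°, θ1=0°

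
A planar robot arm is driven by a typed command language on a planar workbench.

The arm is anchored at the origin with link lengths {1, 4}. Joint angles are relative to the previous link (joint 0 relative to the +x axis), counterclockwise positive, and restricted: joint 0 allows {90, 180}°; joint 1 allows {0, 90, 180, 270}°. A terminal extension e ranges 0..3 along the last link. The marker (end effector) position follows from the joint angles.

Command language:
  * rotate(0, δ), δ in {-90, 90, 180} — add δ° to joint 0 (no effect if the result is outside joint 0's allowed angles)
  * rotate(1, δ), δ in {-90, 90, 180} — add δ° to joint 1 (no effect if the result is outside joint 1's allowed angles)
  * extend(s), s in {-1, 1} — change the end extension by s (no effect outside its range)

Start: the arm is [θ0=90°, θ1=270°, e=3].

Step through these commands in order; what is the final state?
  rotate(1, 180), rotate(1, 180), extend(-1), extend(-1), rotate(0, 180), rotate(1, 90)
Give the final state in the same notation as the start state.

t0: [θ0=90°, θ1=270°, e=3]
step 1 (rotate(1, 180)): [θ0=90°, θ1=90°, e=3]
step 2 (rotate(1, 180)): [θ0=90°, θ1=270°, e=3]
step 3 (extend(-1)): [θ0=90°, θ1=270°, e=2]
step 4 (extend(-1)): [θ0=90°, θ1=270°, e=1]
step 5 (rotate(0, 180)): [θ0=90°, θ1=270°, e=1]
step 6 (rotate(1, 90)): [θ0=90°, θ1=0°, e=1]

[θ0=90°, θ1=0°, e=1]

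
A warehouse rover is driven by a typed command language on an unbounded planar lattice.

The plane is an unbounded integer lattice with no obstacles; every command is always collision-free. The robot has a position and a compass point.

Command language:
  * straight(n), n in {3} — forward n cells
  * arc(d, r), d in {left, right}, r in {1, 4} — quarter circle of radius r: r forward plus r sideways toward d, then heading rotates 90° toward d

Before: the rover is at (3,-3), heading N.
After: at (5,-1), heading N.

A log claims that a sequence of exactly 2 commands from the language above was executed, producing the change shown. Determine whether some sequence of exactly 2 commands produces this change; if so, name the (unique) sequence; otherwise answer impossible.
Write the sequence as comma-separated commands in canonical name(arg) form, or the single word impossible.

key: heading stays N — rotations cancel among the 2 commands
initial: at (3,-3), heading N
[1] after arc(right, 1): at (4,-2), heading E
[2] after arc(left, 1): at (5,-1), heading N
no rival 2-sequence matches.

arc(right, 1), arc(left, 1)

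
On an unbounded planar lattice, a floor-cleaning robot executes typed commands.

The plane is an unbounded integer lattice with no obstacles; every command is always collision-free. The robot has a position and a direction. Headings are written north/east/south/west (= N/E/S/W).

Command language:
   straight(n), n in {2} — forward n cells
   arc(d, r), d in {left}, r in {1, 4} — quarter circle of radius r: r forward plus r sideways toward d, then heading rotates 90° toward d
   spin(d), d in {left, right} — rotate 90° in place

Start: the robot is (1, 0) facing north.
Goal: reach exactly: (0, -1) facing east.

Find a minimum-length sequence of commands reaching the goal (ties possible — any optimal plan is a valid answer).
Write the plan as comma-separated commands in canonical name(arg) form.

start: (1, 0) facing north
t=1 spin(left) ⇒ (1, 0) facing west
t=2 arc(left, 1) ⇒ (0, -1) facing south
t=3 spin(left) ⇒ (0, -1) facing east
nothing shorter than 3 reaches the goal.

spin(left), arc(left, 1), spin(left)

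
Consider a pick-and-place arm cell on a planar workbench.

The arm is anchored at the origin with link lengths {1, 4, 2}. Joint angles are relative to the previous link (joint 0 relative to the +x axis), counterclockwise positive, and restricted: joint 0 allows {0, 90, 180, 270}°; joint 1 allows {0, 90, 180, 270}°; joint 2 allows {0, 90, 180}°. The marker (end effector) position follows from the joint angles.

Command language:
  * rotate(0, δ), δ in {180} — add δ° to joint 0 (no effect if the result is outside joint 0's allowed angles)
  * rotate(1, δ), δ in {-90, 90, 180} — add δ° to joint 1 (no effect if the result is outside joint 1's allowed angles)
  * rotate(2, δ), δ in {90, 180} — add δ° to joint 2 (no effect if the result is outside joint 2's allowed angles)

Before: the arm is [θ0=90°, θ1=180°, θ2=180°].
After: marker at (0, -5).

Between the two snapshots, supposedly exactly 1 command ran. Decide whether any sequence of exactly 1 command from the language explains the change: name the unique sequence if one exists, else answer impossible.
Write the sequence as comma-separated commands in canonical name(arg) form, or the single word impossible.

t0: [θ0=90°, θ1=180°, θ2=180°]
[1] after rotate(2, 180): [θ0=90°, θ1=180°, θ2=0°]
no other 1-command option fits: unique.

rotate(2, 180)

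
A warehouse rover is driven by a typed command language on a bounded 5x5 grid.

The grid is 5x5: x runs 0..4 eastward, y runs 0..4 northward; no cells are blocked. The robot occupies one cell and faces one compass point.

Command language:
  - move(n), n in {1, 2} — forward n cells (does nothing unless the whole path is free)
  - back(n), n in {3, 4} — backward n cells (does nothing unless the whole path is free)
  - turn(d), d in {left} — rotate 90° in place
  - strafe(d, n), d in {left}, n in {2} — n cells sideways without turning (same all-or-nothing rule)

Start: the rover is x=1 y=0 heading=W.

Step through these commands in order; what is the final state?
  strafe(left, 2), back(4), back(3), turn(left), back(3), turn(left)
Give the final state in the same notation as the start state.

x=4 y=3 heading=E

start: x=1 y=0 heading=W
1. strafe(left, 2) → x=1 y=0 heading=W
2. back(4) → x=1 y=0 heading=W
3. back(3) → x=4 y=0 heading=W
4. turn(left) → x=4 y=0 heading=S
5. back(3) → x=4 y=3 heading=S
6. turn(left) → x=4 y=3 heading=E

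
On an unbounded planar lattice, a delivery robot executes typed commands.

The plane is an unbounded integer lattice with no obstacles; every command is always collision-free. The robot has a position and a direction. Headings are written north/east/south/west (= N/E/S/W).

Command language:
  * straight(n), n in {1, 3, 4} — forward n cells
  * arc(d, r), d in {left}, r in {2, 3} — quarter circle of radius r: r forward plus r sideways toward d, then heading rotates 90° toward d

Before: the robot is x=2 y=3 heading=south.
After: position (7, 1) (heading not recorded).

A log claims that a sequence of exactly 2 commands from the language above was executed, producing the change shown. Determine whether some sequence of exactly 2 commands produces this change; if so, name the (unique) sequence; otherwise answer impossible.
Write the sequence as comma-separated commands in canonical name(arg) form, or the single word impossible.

key: running straight(3) before arc(left, 2) would end elsewhere — order is forced
t0: x=2 y=3 heading=south
[1] after arc(left, 2): x=4 y=1 heading=east
[2] after straight(3): x=7 y=1 heading=east
all 25 alternatives checked — unique.

arc(left, 2), straight(3)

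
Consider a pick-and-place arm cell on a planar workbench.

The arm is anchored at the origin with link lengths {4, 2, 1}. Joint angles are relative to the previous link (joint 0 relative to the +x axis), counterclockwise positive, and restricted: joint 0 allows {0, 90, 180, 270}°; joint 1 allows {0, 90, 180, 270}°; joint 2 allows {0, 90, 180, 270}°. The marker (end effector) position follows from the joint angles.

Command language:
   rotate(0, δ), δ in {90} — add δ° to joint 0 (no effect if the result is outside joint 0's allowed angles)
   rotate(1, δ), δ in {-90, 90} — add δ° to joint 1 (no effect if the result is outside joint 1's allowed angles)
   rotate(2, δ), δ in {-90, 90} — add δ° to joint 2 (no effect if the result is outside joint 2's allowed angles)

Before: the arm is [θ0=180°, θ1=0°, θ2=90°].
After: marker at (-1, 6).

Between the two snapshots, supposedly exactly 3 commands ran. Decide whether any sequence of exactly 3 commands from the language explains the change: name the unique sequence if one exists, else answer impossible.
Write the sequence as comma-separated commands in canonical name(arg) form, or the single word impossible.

start: [θ0=180°, θ1=0°, θ2=90°]
[1] after rotate(0, 90): [θ0=270°, θ1=0°, θ2=90°]
[2] after rotate(0, 90): [θ0=0°, θ1=0°, θ2=90°]
[3] after rotate(0, 90): [θ0=90°, θ1=0°, θ2=90°]
no other 3-command option fits: unique.

rotate(0, 90), rotate(0, 90), rotate(0, 90)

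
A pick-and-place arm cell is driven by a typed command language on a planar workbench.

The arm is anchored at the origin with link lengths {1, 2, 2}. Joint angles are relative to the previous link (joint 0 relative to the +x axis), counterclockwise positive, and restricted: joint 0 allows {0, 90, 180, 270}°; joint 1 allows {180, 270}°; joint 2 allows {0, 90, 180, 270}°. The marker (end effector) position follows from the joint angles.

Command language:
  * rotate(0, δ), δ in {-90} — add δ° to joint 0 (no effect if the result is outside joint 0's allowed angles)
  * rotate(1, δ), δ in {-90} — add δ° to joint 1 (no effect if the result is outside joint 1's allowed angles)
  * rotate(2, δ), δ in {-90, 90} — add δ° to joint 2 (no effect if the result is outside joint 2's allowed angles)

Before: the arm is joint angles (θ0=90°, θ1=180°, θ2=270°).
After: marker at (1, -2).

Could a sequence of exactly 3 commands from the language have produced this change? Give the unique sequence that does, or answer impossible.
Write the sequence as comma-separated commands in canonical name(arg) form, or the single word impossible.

initial: joint angles (θ0=90°, θ1=180°, θ2=270°)
step 1 (rotate(0, -90)): joint angles (θ0=0°, θ1=180°, θ2=270°)
step 2 (rotate(0, -90)): joint angles (θ0=270°, θ1=180°, θ2=270°)
step 3 (rotate(0, -90)): joint angles (θ0=180°, θ1=180°, θ2=270°)
no other 3-command option fits: unique.

rotate(0, -90), rotate(0, -90), rotate(0, -90)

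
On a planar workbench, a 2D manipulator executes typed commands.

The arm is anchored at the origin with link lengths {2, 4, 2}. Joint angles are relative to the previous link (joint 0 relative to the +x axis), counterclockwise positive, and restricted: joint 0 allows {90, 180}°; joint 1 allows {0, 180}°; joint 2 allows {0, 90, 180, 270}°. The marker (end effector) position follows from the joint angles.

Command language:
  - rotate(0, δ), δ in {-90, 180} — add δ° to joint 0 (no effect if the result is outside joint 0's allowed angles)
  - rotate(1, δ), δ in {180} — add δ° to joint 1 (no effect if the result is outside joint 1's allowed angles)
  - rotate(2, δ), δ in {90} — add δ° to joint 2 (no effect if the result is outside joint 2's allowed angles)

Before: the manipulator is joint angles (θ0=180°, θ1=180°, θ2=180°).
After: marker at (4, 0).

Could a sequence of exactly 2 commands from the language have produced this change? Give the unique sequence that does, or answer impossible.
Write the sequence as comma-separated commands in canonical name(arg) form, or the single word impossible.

start: joint angles (θ0=180°, θ1=180°, θ2=180°)
step 1 (rotate(2, 90)): joint angles (θ0=180°, θ1=180°, θ2=270°)
step 2 (rotate(2, 90)): joint angles (θ0=180°, θ1=180°, θ2=0°)
all 16 alternatives checked — unique.

rotate(2, 90), rotate(2, 90)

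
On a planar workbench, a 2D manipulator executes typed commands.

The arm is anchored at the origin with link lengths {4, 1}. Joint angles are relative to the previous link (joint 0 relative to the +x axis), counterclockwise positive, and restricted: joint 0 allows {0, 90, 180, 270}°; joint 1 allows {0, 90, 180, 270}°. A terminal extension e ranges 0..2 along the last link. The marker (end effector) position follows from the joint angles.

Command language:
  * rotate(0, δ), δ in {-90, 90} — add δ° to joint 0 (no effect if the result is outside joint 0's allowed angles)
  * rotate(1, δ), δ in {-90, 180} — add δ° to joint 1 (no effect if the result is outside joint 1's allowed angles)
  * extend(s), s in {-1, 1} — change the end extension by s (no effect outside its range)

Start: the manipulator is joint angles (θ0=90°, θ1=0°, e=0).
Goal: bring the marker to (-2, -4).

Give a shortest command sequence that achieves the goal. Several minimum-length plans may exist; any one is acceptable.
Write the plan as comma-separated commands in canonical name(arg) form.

start: joint angles (θ0=90°, θ1=0°, e=0)
1. rotate(0, 90) → joint angles (θ0=180°, θ1=0°, e=0)
2. rotate(0, 90) → joint angles (θ0=270°, θ1=0°, e=0)
3. extend(1) → joint angles (θ0=270°, θ1=0°, e=1)
4. rotate(1, -90) → joint angles (θ0=270°, θ1=270°, e=1)
shorter routes all fall short; 4 is best.

rotate(0, 90), rotate(0, 90), extend(1), rotate(1, -90)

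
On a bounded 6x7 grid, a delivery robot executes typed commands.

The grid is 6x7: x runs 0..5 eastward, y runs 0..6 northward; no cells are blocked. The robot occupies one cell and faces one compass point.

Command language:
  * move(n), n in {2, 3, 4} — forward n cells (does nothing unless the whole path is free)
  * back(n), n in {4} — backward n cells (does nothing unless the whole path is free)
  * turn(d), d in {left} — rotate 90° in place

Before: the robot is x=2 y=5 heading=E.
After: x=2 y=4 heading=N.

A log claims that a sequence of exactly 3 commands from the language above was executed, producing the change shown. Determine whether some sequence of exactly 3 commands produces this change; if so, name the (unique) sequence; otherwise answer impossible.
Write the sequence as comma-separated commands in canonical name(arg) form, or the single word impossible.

key: order matters: swapping turn(left) and move(3) lands elsewhere
initial: x=2 y=5 heading=E
t=1 turn(left) ⇒ x=2 y=5 heading=N
t=2 back(4) ⇒ x=2 y=1 heading=N
t=3 move(3) ⇒ x=2 y=4 heading=N
no other 3-command option fits: unique.

turn(left), back(4), move(3)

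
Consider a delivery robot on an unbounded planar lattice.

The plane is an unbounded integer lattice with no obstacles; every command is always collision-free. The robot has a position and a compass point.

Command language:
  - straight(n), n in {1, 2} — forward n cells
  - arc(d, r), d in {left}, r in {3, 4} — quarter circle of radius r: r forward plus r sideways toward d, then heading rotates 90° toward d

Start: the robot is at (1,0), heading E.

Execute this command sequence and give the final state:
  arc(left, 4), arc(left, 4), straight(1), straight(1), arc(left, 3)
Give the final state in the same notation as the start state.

at (-4,5), heading S

start: at (1,0), heading E
step 1 (arc(left, 4)): at (5,4), heading N
step 2 (arc(left, 4)): at (1,8), heading W
step 3 (straight(1)): at (0,8), heading W
step 4 (straight(1)): at (-1,8), heading W
step 5 (arc(left, 3)): at (-4,5), heading S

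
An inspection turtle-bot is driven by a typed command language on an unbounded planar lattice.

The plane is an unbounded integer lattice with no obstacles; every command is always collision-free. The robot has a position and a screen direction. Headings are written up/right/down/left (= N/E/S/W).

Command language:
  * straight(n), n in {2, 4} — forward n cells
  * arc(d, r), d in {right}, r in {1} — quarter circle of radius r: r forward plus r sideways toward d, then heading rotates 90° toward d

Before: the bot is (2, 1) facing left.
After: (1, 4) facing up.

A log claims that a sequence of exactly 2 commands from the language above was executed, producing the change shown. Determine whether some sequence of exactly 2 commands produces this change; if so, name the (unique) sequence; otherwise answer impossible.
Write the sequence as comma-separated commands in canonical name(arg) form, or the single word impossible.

arc(right, 1), straight(2)

key: order matters: swapping arc(right, 1) and straight(2) lands elsewhere
from: (2, 1) facing left
1. arc(right, 1) → (1, 2) facing up
2. straight(2) → (1, 4) facing up
no other 2-command option fits: unique.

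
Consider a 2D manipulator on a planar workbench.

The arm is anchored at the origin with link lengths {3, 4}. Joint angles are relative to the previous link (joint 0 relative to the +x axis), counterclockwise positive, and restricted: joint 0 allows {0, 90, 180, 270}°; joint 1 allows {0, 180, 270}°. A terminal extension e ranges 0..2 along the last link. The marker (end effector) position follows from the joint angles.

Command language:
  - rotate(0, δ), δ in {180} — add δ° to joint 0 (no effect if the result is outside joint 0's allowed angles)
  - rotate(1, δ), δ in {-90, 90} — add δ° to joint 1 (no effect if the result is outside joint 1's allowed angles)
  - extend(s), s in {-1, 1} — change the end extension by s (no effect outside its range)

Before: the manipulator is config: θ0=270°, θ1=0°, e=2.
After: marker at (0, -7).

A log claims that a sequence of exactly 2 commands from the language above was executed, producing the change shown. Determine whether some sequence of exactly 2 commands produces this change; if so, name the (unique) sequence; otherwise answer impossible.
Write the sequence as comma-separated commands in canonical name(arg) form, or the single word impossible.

initial: config: θ0=270°, θ1=0°, e=2
1. extend(-1) → config: θ0=270°, θ1=0°, e=1
2. extend(-1) → config: θ0=270°, θ1=0°, e=0
no other 2-command option fits: unique.

extend(-1), extend(-1)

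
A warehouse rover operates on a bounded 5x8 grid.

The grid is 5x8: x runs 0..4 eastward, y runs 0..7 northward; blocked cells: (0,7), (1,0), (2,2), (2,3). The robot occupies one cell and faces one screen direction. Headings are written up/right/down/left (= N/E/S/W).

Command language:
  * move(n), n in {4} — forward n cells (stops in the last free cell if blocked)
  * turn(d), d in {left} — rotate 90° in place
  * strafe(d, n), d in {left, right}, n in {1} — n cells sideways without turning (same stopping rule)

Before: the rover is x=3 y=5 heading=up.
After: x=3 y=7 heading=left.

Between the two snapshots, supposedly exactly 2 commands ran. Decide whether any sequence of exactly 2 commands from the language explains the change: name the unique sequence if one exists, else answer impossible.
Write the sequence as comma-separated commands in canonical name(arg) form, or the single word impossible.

move(4), turn(left)

key: position moved to (3,7) AND the heading swung to W — translation plus rotation needed
start: x=3 y=5 heading=up
t=1 move(4) ⇒ x=3 y=7 heading=up
t=2 turn(left) ⇒ x=3 y=7 heading=left
no rival 2-sequence matches.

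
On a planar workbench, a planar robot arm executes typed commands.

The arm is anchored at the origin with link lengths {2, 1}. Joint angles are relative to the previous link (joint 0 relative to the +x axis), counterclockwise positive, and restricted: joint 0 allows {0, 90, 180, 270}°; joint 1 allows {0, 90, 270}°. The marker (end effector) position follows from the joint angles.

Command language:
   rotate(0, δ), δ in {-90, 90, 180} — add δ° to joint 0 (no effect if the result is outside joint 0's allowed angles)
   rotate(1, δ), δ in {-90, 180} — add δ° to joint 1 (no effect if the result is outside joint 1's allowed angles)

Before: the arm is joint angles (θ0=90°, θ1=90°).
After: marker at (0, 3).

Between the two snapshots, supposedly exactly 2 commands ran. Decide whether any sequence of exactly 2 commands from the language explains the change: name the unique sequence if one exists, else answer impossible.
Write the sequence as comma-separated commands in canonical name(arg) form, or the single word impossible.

key: running rotate(1, 180) before rotate(1, -90) would end elsewhere — order is forced
from: joint angles (θ0=90°, θ1=90°)
[1] after rotate(1, -90): joint angles (θ0=90°, θ1=0°)
[2] after rotate(1, 180): joint angles (θ0=90°, θ1=0°)
no rival 2-sequence matches.

rotate(1, -90), rotate(1, 180)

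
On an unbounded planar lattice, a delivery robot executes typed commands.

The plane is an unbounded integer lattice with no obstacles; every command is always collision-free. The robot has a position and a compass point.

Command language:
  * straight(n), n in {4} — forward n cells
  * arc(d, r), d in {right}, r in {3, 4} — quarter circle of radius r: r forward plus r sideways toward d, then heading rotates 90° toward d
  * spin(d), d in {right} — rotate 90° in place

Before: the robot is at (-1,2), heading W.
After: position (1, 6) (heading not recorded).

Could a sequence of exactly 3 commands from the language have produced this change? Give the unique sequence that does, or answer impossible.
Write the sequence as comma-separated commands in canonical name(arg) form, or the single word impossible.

arc(right, 4), arc(right, 3), arc(right, 3)

key: running arc(right, 3) before arc(right, 4) would end elsewhere — order is forced
from: at (-1,2), heading W
1. arc(right, 4) → at (-5,6), heading N
2. arc(right, 3) → at (-2,9), heading E
3. arc(right, 3) → at (1,6), heading S
uniquely the one of 64 3-step routes that fits.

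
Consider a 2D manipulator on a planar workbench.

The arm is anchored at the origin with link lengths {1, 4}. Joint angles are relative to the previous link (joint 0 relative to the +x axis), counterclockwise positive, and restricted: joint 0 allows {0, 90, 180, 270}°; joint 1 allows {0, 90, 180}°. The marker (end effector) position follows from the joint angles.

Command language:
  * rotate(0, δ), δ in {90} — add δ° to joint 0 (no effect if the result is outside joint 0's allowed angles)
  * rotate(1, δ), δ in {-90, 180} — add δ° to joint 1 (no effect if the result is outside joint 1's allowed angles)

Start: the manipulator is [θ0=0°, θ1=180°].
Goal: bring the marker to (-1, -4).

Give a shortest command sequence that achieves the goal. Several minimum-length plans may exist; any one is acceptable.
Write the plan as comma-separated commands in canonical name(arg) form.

t0: [θ0=0°, θ1=180°]
[1] after rotate(1, -90): [θ0=0°, θ1=90°]
[2] after rotate(0, 90): [θ0=90°, θ1=90°]
[3] after rotate(0, 90): [θ0=180°, θ1=90°]
no 2-step plan works, so 3 is optimal.

rotate(1, -90), rotate(0, 90), rotate(0, 90)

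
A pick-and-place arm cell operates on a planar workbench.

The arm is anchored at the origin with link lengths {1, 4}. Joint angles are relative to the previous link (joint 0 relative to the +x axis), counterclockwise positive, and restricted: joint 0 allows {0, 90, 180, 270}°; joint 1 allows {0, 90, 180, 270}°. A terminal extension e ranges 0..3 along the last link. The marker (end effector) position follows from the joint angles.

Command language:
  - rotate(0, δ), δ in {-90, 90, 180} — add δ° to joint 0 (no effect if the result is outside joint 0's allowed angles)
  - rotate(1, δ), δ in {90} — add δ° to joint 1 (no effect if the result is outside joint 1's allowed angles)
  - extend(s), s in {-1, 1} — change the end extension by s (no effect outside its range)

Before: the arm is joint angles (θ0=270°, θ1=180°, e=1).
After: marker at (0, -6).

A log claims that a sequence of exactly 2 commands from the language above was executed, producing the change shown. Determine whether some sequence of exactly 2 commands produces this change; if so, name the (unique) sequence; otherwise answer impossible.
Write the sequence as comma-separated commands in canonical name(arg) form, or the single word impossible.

rotate(1, 90), rotate(1, 90)

begin: joint angles (θ0=270°, θ1=180°, e=1)
step 1 (rotate(1, 90)): joint angles (θ0=270°, θ1=270°, e=1)
step 2 (rotate(1, 90)): joint angles (θ0=270°, θ1=0°, e=1)
uniquely the one of 36 2-step routes that fits.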